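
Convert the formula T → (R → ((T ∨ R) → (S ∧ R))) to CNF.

T → (R → ((T ∨ R) → (S ∧ R)))
⇔ ¬T ∨ (R → ((T ∨ R) → (S ∧ R)))   [eliminate →]
⇔ ¬T ∨ ¬R ∨ ((T ∨ R) → (S ∧ R))   [eliminate →]
⇔ ¬T ∨ ¬R ∨ ¬(T ∨ R) ∨ (S ∧ R)   [eliminate →]
⇔ ¬T ∨ ¬R ∨ (¬T ∧ ¬R) ∨ (S ∧ R)   [De Morgan]
⇔ (¬T ∨ ¬R ∨ ¬T ∨ S) ∧ (¬T ∨ ¬R ∨ ¬T ∨ R) ∧ (¬T ∨ ¬R ∨ ¬R ∨ S) ∧ (¬T ∨ ¬R ∨ ¬R ∨ R)   [distribute ∨ over ∧]
⇔ ¬T ∨ ¬R ∨ S   [simplify]

¬T ∨ ¬R ∨ S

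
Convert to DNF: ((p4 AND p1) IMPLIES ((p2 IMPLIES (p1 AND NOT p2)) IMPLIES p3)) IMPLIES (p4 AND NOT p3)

p4 AND NOT p3

((p4 AND p1) IMPLIES ((p2 IMPLIES (p1 AND NOT p2)) IMPLIES p3)) IMPLIES (p4 AND NOT p3)
≡ NOT ((p4 AND p1) IMPLIES ((p2 IMPLIES (p1 AND NOT p2)) IMPLIES p3)) OR (p4 AND NOT p3)
≡ NOT (NOT (p4 AND p1) OR ((p2 IMPLIES (p1 AND NOT p2)) IMPLIES p3)) OR (p4 AND NOT p3)
≡ NOT (NOT (p4 AND p1) OR NOT (p2 IMPLIES (p1 AND NOT p2)) OR p3) OR (p4 AND NOT p3)
≡ NOT (NOT (p4 AND p1) OR NOT (NOT p2 OR (p1 AND NOT p2)) OR p3) OR (p4 AND NOT p3)
≡ (NOT NOT (p4 AND p1) AND NOT NOT (NOT p2 OR (p1 AND NOT p2)) AND NOT p3) OR (p4 AND NOT p3)
≡ (p4 AND p1 AND NOT NOT (NOT p2 OR (p1 AND NOT p2)) AND NOT p3) OR (p4 AND NOT p3)
≡ (p4 AND p1 AND (NOT p2 OR (p1 AND NOT p2)) AND NOT p3) OR (p4 AND NOT p3)
≡ (p4 AND p1 AND NOT p2 AND NOT p3) OR (p4 AND p1 AND p1 AND NOT p2 AND NOT p3) OR (p4 AND NOT p3)
≡ p4 AND NOT p3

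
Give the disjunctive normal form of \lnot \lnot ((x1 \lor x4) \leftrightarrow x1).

\lnot \lnot ((x1 \lor x4) \leftrightarrow x1)
≡ \lnot \lnot (((x1 \lor x4) \to x1) \land (x1 \to (x1 \lor x4)))
≡ \lnot \lnot ((\lnot (x1 \lor x4) \lor x1) \land (x1 \to (x1 \lor x4)))
≡ \lnot \lnot ((\lnot (x1 \lor x4) \lor x1) \land (\lnot x1 \lor x1 \lor x4))
≡ (\lnot (x1 \lor x4) \lor x1) \land (\lnot x1 \lor x1 \lor x4)
≡ ((\lnot x1 \land \lnot x4) \lor x1) \land (\lnot x1 \lor x1 \lor x4)
≡ (\lnot x1 \land \lnot x4 \land \lnot x1) \lor (\lnot x1 \land \lnot x4 \land x1) \lor (\lnot x1 \land \lnot x4 \land x4) \lor (x1 \land \lnot x1) \lor (x1 \land x1) \lor (x1 \land x4)
≡ (\lnot x1 \land \lnot x4) \lor x1

(\lnot x1 \land \lnot x4) \lor x1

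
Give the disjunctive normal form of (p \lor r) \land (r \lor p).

p \lor r

(p \lor r) \land (r \lor p)
≡ (p \land r) \lor (p \land p) \lor (r \land r) \lor (r \land p)   [distribute \land over \lor]
≡ p \lor r   [simplify]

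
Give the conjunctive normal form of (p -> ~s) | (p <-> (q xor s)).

~p | ~s | ~q

(p -> ~s) | (p <-> (q xor s))
= ~p | ~s | (p <-> (q xor s))   — eliminate ->
= ~p | ~s | ((p -> (q xor s)) & ((q xor s) -> p))   — eliminate <->
= ~p | ~s | ((~p | (q xor s)) & ((q xor s) -> p))   — eliminate ->
= ~p | ~s | ((~p | ((q | s) & ~(q & s))) & ((q xor s) -> p))   — expand xor
= ~p | ~s | ((~p | ((q | s) & ~(q & s))) & (~(q xor s) | p))   — eliminate ->
= ~p | ~s | ((~p | ((q | s) & ~(q & s))) & (~((q | s) & ~(q & s)) | p))   — expand xor
= ~p | ~s | ((~p | ((q | s) & (~q | ~s))) & (~((q | s) & ~(q & s)) | p))   — De Morgan
= ~p | ~s | ((~p | ((q | s) & (~q | ~s))) & (~(q | s) | ~~(q & s) | p))   — De Morgan
= ~p | ~s | ((~p | ((q | s) & (~q | ~s))) & ((~q & ~s) | ~~(q & s) | p))   — De Morgan
= ~p | ~s | ((~p | ((q | s) & (~q | ~s))) & ((~q & ~s) | (q & s) | p))   — double negation
= (~p | ~s | ~p | q | s) & (~p | ~s | ~p | ~q | ~s) & (~p | ~s | ~q | q | p) & (~p | ~s | ~q | s | p) & (~p | ~s | ~s | q | p) & (~p | ~s | ~s | s | p)   — distribute | over &
= ~p | ~s | ~q   — simplify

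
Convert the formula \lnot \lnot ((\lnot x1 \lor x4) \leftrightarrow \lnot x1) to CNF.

\lnot \lnot ((\lnot x1 \lor x4) \leftrightarrow \lnot x1)
⇔ \lnot \lnot (((\lnot x1 \lor x4) \to \lnot x1) \land (\lnot x1 \to (\lnot x1 \lor x4)))   (eliminate \leftrightarrow)
⇔ \lnot \lnot ((\lnot (\lnot x1 \lor x4) \lor \lnot x1) \land (\lnot x1 \to (\lnot x1 \lor x4)))   (eliminate \to)
⇔ \lnot \lnot ((\lnot (\lnot x1 \lor x4) \lor \lnot x1) \land (\lnot \lnot x1 \lor \lnot x1 \lor x4))   (eliminate \to)
⇔ (\lnot (\lnot x1 \lor x4) \lor \lnot x1) \land (\lnot \lnot x1 \lor \lnot x1 \lor x4)   (double negation)
⇔ ((\lnot \lnot x1 \land \lnot x4) \lor \lnot x1) \land (\lnot \lnot x1 \lor \lnot x1 \lor x4)   (De Morgan)
⇔ ((x1 \land \lnot x4) \lor \lnot x1) \land (\lnot \lnot x1 \lor \lnot x1 \lor x4)   (double negation)
⇔ ((x1 \land \lnot x4) \lor \lnot x1) \land (x1 \lor \lnot x1 \lor x4)   (double negation)
⇔ (x1 \lor \lnot x1) \land (\lnot x4 \lor \lnot x1) \land (x1 \lor \lnot x1 \lor x4)   (distribute \lor over \land)
⇔ \lnot x4 \lor \lnot x1   (simplify)

\lnot x4 \lor \lnot x1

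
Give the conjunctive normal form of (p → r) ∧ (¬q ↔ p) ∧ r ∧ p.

(p → r) ∧ (¬q ↔ p) ∧ r ∧ p
= (¬p ∨ r) ∧ (¬q ↔ p) ∧ r ∧ p   [eliminate →]
= (¬p ∨ r) ∧ (¬q → p) ∧ (p → ¬q) ∧ r ∧ p   [eliminate ↔]
= (¬p ∨ r) ∧ (¬¬q ∨ p) ∧ (p → ¬q) ∧ r ∧ p   [eliminate →]
= (¬p ∨ r) ∧ (¬¬q ∨ p) ∧ (¬p ∨ ¬q) ∧ r ∧ p   [eliminate →]
= (¬p ∨ r) ∧ (q ∨ p) ∧ (¬p ∨ ¬q) ∧ r ∧ p   [double negation]
= (¬p ∨ ¬q) ∧ r ∧ p   [simplify]

(¬p ∨ ¬q) ∧ r ∧ p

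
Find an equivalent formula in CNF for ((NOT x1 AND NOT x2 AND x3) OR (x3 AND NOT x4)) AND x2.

(NOT x1 OR NOT x4) AND (NOT x2 OR NOT x4) AND x3 AND x2

((NOT x1 AND NOT x2 AND x3) OR (x3 AND NOT x4)) AND x2
≡ (NOT x1 OR x3) AND (NOT x1 OR NOT x4) AND (NOT x2 OR x3) AND (NOT x2 OR NOT x4) AND (x3 OR x3) AND (x3 OR NOT x4) AND x2   [distribute OR over AND]
≡ (NOT x1 OR NOT x4) AND (NOT x2 OR NOT x4) AND x3 AND x2   [simplify]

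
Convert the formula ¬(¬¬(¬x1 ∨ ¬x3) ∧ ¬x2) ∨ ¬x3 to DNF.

(x1 ∧ x3) ∨ x2 ∨ ¬x3

¬(¬¬(¬x1 ∨ ¬x3) ∧ ¬x2) ∨ ¬x3
= ¬¬¬(¬x1 ∨ ¬x3) ∨ ¬¬x2 ∨ ¬x3
= ¬(¬x1 ∨ ¬x3) ∨ ¬¬x2 ∨ ¬x3
= (¬¬x1 ∧ ¬¬x3) ∨ ¬¬x2 ∨ ¬x3
= (x1 ∧ ¬¬x3) ∨ ¬¬x2 ∨ ¬x3
= (x1 ∧ x3) ∨ ¬¬x2 ∨ ¬x3
= (x1 ∧ x3) ∨ x2 ∨ ¬x3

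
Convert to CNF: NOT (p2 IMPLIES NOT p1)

NOT (p2 IMPLIES NOT p1)
≡ NOT (NOT p2 OR NOT p1)   [eliminate IMPLIES]
≡ NOT NOT p2 AND NOT NOT p1   [De Morgan]
≡ p2 AND NOT NOT p1   [double negation]
≡ p2 AND p1   [double negation]

p2 AND p1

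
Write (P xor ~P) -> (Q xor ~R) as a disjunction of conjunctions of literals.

(P xor ~P) -> (Q xor ~R)
⇔ ~(P xor ~P) | (Q xor ~R)   [eliminate ->]
⇔ ~((P & ~~P) | (~P & ~P)) | (Q xor ~R)   [expand xor]
⇔ ~((P & ~~P) | (~P & ~P)) | (Q & ~~R) | (~Q & ~R)   [expand xor]
⇔ (~(P & ~~P) & ~(~P & ~P)) | (Q & ~~R) | (~Q & ~R)   [De Morgan]
⇔ ((~P | ~~~P) & ~(~P & ~P)) | (Q & ~~R) | (~Q & ~R)   [De Morgan]
⇔ ((~P | ~P) & ~(~P & ~P)) | (Q & ~~R) | (~Q & ~R)   [double negation]
⇔ ((~P | ~P) & (~~P | ~~P)) | (Q & ~~R) | (~Q & ~R)   [De Morgan]
⇔ ((~P | ~P) & (P | ~~P)) | (Q & ~~R) | (~Q & ~R)   [double negation]
⇔ ((~P | ~P) & (P | P)) | (Q & ~~R) | (~Q & ~R)   [double negation]
⇔ ((~P | ~P) & (P | P)) | (Q & R) | (~Q & ~R)   [double negation]
⇔ (~P & P) | (~P & P) | (~P & P) | (~P & P) | (Q & R) | (~Q & ~R)   [distribute & over |]
⇔ (Q & R) | (~Q & ~R)   [simplify]

(Q & R) | (~Q & ~R)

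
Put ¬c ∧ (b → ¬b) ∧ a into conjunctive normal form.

¬c ∧ (b → ¬b) ∧ a
≡ ¬c ∧ (¬b ∨ ¬b) ∧ a   — eliminate →
≡ ¬c ∧ ¬b ∧ a   — simplify

¬c ∧ ¬b ∧ a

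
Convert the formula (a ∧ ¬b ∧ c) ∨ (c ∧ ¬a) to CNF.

(¬b ∨ ¬a) ∧ c

(a ∧ ¬b ∧ c) ∨ (c ∧ ¬a)
⇔ (a ∨ c) ∧ (a ∨ ¬a) ∧ (¬b ∨ c) ∧ (¬b ∨ ¬a) ∧ (c ∨ c) ∧ (c ∨ ¬a)   [distribute ∨ over ∧]
⇔ (¬b ∨ ¬a) ∧ c   [simplify]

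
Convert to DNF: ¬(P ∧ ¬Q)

¬(P ∧ ¬Q)
= ¬P ∨ ¬¬Q   [De Morgan]
= ¬P ∨ Q   [double negation]

¬P ∨ Q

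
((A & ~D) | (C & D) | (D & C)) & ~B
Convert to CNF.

(A | C) & (A | D) & (~D | C) & ~B

((A & ~D) | (C & D) | (D & C)) & ~B
= (A | C | D) & (A | C | C) & (A | D | D) & (A | D | C) & (~D | C | D) & (~D | C | C) & (~D | D | D) & (~D | D | C) & ~B   [distribute | over &]
= (A | C) & (A | D) & (~D | C) & ~B   [simplify]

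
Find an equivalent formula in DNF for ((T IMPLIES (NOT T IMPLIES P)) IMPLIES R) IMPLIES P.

((T IMPLIES (NOT T IMPLIES P)) IMPLIES R) IMPLIES P
≡ NOT ((T IMPLIES (NOT T IMPLIES P)) IMPLIES R) OR P   [eliminate IMPLIES]
≡ NOT (NOT (T IMPLIES (NOT T IMPLIES P)) OR R) OR P   [eliminate IMPLIES]
≡ NOT (NOT (NOT T OR (NOT T IMPLIES P)) OR R) OR P   [eliminate IMPLIES]
≡ NOT (NOT (NOT T OR NOT NOT T OR P) OR R) OR P   [eliminate IMPLIES]
≡ (NOT NOT (NOT T OR NOT NOT T OR P) AND NOT R) OR P   [De Morgan]
≡ ((NOT T OR NOT NOT T OR P) AND NOT R) OR P   [double negation]
≡ ((NOT T OR T OR P) AND NOT R) OR P   [double negation]
≡ (NOT T AND NOT R) OR (T AND NOT R) OR (P AND NOT R) OR P   [distribute AND over OR]
≡ (NOT T AND NOT R) OR (T AND NOT R) OR P   [simplify]

(NOT T AND NOT R) OR (T AND NOT R) OR P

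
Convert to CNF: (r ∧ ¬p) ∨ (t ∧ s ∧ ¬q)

(r ∧ ¬p) ∨ (t ∧ s ∧ ¬q)
⇔ (r ∨ t) ∧ (r ∨ s) ∧ (r ∨ ¬q) ∧ (¬p ∨ t) ∧ (¬p ∨ s) ∧ (¬p ∨ ¬q)   (distribute ∨ over ∧)

(r ∨ t) ∧ (r ∨ s) ∧ (r ∨ ¬q) ∧ (¬p ∨ t) ∧ (¬p ∨ s) ∧ (¬p ∨ ¬q)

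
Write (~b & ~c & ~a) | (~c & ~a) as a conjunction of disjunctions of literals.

~c & ~a

(~b & ~c & ~a) | (~c & ~a)
= (~b | ~c) & (~b | ~a) & (~c | ~c) & (~c | ~a) & (~a | ~c) & (~a | ~a)   (distribute | over &)
= ~c & ~a   (simplify)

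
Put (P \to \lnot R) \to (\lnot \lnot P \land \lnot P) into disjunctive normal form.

(P \to \lnot R) \to (\lnot \lnot P \land \lnot P)
≡ \lnot (P \to \lnot R) \lor (\lnot \lnot P \land \lnot P)   — eliminate \to
≡ \lnot (\lnot P \lor \lnot R) \lor (\lnot \lnot P \land \lnot P)   — eliminate \to
≡ (\lnot \lnot P \land \lnot \lnot R) \lor (\lnot \lnot P \land \lnot P)   — De Morgan
≡ (P \land \lnot \lnot R) \lor (\lnot \lnot P \land \lnot P)   — double negation
≡ (P \land R) \lor (\lnot \lnot P \land \lnot P)   — double negation
≡ (P \land R) \lor (P \land \lnot P)   — double negation
≡ P \land R   — simplify

P \land R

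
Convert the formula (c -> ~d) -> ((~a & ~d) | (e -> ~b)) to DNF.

(c -> ~d) -> ((~a & ~d) | (e -> ~b))
≡ ~(c -> ~d) | (~a & ~d) | (e -> ~b)   [eliminate ->]
≡ ~(~c | ~d) | (~a & ~d) | (e -> ~b)   [eliminate ->]
≡ ~(~c | ~d) | (~a & ~d) | ~e | ~b   [eliminate ->]
≡ (~~c & ~~d) | (~a & ~d) | ~e | ~b   [De Morgan]
≡ (c & ~~d) | (~a & ~d) | ~e | ~b   [double negation]
≡ (c & d) | (~a & ~d) | ~e | ~b   [double negation]

(c & d) | (~a & ~d) | ~e | ~b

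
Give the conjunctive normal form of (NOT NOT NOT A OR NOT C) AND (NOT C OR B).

(NOT NOT NOT A OR NOT C) AND (NOT C OR B)
≡ (NOT A OR NOT C) AND (NOT C OR B)   (double negation)

(NOT A OR NOT C) AND (NOT C OR B)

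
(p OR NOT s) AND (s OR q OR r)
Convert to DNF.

(p AND s) OR (p AND q) OR (p AND r) OR (NOT s AND q) OR (NOT s AND r)

(p OR NOT s) AND (s OR q OR r)
= (p AND s) OR (p AND q) OR (p AND r) OR (NOT s AND s) OR (NOT s AND q) OR (NOT s AND r)   [distribute AND over OR]
= (p AND s) OR (p AND q) OR (p AND r) OR (NOT s AND q) OR (NOT s AND r)   [simplify]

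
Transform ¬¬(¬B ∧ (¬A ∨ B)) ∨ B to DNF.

¬¬(¬B ∧ (¬A ∨ B)) ∨ B
≡ ¬B ∧ (¬A ∨ B) ∨ B   — double negation
≡ ¬B ∧ ¬A ∨ ¬B ∧ B ∨ B   — distribute ∧ over ∨
≡ ¬B ∧ ¬A ∨ B   — simplify

¬B ∧ ¬A ∨ B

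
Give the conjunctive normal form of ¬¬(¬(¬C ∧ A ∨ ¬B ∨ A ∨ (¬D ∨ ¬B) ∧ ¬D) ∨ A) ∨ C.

¬¬(¬(¬C ∧ A ∨ ¬B ∨ A ∨ (¬D ∨ ¬B) ∧ ¬D) ∨ A) ∨ C
≡ ¬(¬C ∧ A ∨ ¬B ∨ A ∨ (¬D ∨ ¬B) ∧ ¬D) ∨ A ∨ C   [double negation]
≡ ¬(¬C ∧ A) ∧ ¬¬B ∧ ¬A ∧ ¬((¬D ∨ ¬B) ∧ ¬D) ∨ A ∨ C   [De Morgan]
≡ (¬¬C ∨ ¬A) ∧ ¬¬B ∧ ¬A ∧ ¬((¬D ∨ ¬B) ∧ ¬D) ∨ A ∨ C   [De Morgan]
≡ (C ∨ ¬A) ∧ ¬¬B ∧ ¬A ∧ ¬((¬D ∨ ¬B) ∧ ¬D) ∨ A ∨ C   [double negation]
≡ (C ∨ ¬A) ∧ B ∧ ¬A ∧ ¬((¬D ∨ ¬B) ∧ ¬D) ∨ A ∨ C   [double negation]
≡ (C ∨ ¬A) ∧ B ∧ ¬A ∧ (¬(¬D ∨ ¬B) ∨ ¬¬D) ∨ A ∨ C   [De Morgan]
≡ (C ∨ ¬A) ∧ B ∧ ¬A ∧ (¬¬D ∧ ¬¬B ∨ ¬¬D) ∨ A ∨ C   [De Morgan]
≡ (C ∨ ¬A) ∧ B ∧ ¬A ∧ (D ∧ ¬¬B ∨ ¬¬D) ∨ A ∨ C   [double negation]
≡ (C ∨ ¬A) ∧ B ∧ ¬A ∧ (D ∧ B ∨ ¬¬D) ∨ A ∨ C   [double negation]
≡ (C ∨ ¬A) ∧ B ∧ ¬A ∧ (D ∧ B ∨ D) ∨ A ∨ C   [double negation]
≡ (C ∨ ¬A ∨ A ∨ C) ∧ (B ∨ A ∨ C) ∧ (¬A ∨ A ∨ C) ∧ (D ∨ D ∨ A ∨ C) ∧ (B ∨ D ∨ A ∨ C)   [distribute ∨ over ∧]
≡ (B ∨ A ∨ C) ∧ (D ∨ A ∨ C)   [simplify]

(B ∨ A ∨ C) ∧ (D ∨ A ∨ C)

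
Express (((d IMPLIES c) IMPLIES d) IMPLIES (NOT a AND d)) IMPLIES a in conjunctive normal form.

(d OR a) AND (a OR NOT d)

(((d IMPLIES c) IMPLIES d) IMPLIES (NOT a AND d)) IMPLIES a
⇔ NOT (((d IMPLIES c) IMPLIES d) IMPLIES (NOT a AND d)) OR a   [eliminate IMPLIES]
⇔ NOT (NOT ((d IMPLIES c) IMPLIES d) OR (NOT a AND d)) OR a   [eliminate IMPLIES]
⇔ NOT (NOT (NOT (d IMPLIES c) OR d) OR (NOT a AND d)) OR a   [eliminate IMPLIES]
⇔ NOT (NOT (NOT (NOT d OR c) OR d) OR (NOT a AND d)) OR a   [eliminate IMPLIES]
⇔ (NOT NOT (NOT (NOT d OR c) OR d) AND NOT (NOT a AND d)) OR a   [De Morgan]
⇔ ((NOT (NOT d OR c) OR d) AND NOT (NOT a AND d)) OR a   [double negation]
⇔ (((NOT NOT d AND NOT c) OR d) AND NOT (NOT a AND d)) OR a   [De Morgan]
⇔ (((d AND NOT c) OR d) AND NOT (NOT a AND d)) OR a   [double negation]
⇔ (((d AND NOT c) OR d) AND (NOT NOT a OR NOT d)) OR a   [De Morgan]
⇔ (((d AND NOT c) OR d) AND (a OR NOT d)) OR a   [double negation]
⇔ (d OR d OR a) AND (NOT c OR d OR a) AND (a OR NOT d OR a)   [distribute OR over AND]
⇔ (d OR a) AND (a OR NOT d)   [simplify]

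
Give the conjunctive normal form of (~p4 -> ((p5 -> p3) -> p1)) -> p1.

(~p4 | p1) & (~p5 | p3 | p1)

(~p4 -> ((p5 -> p3) -> p1)) -> p1
≡ ~(~p4 -> ((p5 -> p3) -> p1)) | p1   [eliminate ->]
≡ ~(~~p4 | ((p5 -> p3) -> p1)) | p1   [eliminate ->]
≡ ~(~~p4 | ~(p5 -> p3) | p1) | p1   [eliminate ->]
≡ ~(~~p4 | ~(~p5 | p3) | p1) | p1   [eliminate ->]
≡ (~~~p4 & ~~(~p5 | p3) & ~p1) | p1   [De Morgan]
≡ (~p4 & ~~(~p5 | p3) & ~p1) | p1   [double negation]
≡ (~p4 & (~p5 | p3) & ~p1) | p1   [double negation]
≡ (~p4 | p1) & (~p5 | p3 | p1) & (~p1 | p1)   [distribute | over &]
≡ (~p4 | p1) & (~p5 | p3 | p1)   [simplify]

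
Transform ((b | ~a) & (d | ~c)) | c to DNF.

(b & d) | (b & ~c) | (~a & d) | (~a & ~c) | c

((b | ~a) & (d | ~c)) | c
≡ (b & d) | (b & ~c) | (~a & d) | (~a & ~c) | c   [distribute & over |]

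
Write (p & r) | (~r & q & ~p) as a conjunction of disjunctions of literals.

(p | ~r) & (p | q) & (r | q) & (r | ~p)

(p & r) | (~r & q & ~p)
⇔ (p | ~r) & (p | q) & (p | ~p) & (r | ~r) & (r | q) & (r | ~p)   (distribute | over &)
⇔ (p | ~r) & (p | q) & (r | q) & (r | ~p)   (simplify)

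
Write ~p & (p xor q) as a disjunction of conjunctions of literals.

~p & q

~p & (p xor q)
= ~p & ((p & ~q) | (~p & q))
= (~p & p & ~q) | (~p & ~p & q)
= ~p & q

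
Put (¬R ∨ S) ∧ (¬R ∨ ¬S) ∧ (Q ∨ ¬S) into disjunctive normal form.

(¬R ∨ S) ∧ (¬R ∨ ¬S) ∧ (Q ∨ ¬S)
≡ (¬R ∧ ¬R ∧ Q) ∨ (¬R ∧ ¬R ∧ ¬S) ∨ (¬R ∧ ¬S ∧ Q) ∨ (¬R ∧ ¬S ∧ ¬S) ∨ (S ∧ ¬R ∧ Q) ∨ (S ∧ ¬R ∧ ¬S) ∨ (S ∧ ¬S ∧ Q) ∨ (S ∧ ¬S ∧ ¬S)
≡ (¬R ∧ Q) ∨ (¬R ∧ ¬S)

(¬R ∧ Q) ∨ (¬R ∧ ¬S)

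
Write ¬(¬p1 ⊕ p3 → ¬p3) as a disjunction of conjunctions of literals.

p1 ∧ p3

¬(¬p1 ⊕ p3 → ¬p3)
⇔ ¬(¬(¬p1 ⊕ p3) ∨ ¬p3)
⇔ ¬(¬(¬p1 ∧ ¬p3 ∨ ¬¬p1 ∧ p3) ∨ ¬p3)
⇔ ¬¬(¬p1 ∧ ¬p3 ∨ ¬¬p1 ∧ p3) ∧ ¬¬p3
⇔ (¬p1 ∧ ¬p3 ∨ ¬¬p1 ∧ p3) ∧ ¬¬p3
⇔ (¬p1 ∧ ¬p3 ∨ p1 ∧ p3) ∧ ¬¬p3
⇔ (¬p1 ∧ ¬p3 ∨ p1 ∧ p3) ∧ p3
⇔ ¬p1 ∧ ¬p3 ∧ p3 ∨ p1 ∧ p3 ∧ p3
⇔ p1 ∧ p3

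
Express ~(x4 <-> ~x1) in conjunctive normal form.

~(x4 <-> ~x1)
≡ ~((x4 -> ~x1) & (~x1 -> x4))   (eliminate <->)
≡ ~((~x4 | ~x1) & (~x1 -> x4))   (eliminate ->)
≡ ~((~x4 | ~x1) & (~~x1 | x4))   (eliminate ->)
≡ ~(~x4 | ~x1) | ~(~~x1 | x4)   (De Morgan)
≡ (~~x4 & ~~x1) | ~(~~x1 | x4)   (De Morgan)
≡ (x4 & ~~x1) | ~(~~x1 | x4)   (double negation)
≡ (x4 & x1) | ~(~~x1 | x4)   (double negation)
≡ (x4 & x1) | (~~~x1 & ~x4)   (De Morgan)
≡ (x4 & x1) | (~x1 & ~x4)   (double negation)
≡ (x4 | ~x1) & (x4 | ~x4) & (x1 | ~x1) & (x1 | ~x4)   (distribute | over &)
≡ (x4 | ~x1) & (x1 | ~x4)   (simplify)

(x4 | ~x1) & (x1 | ~x4)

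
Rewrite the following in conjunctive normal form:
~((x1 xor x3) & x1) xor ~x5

(~x1 | x3 | ~x5) & (~x1 | ~x3 | x5) & (x1 | x5)

~((x1 xor x3) & x1) xor ~x5
= (~((x1 xor x3) & x1) | ~x5) & ~(~((x1 xor x3) & x1) & ~x5)   (expand xor)
= (~((x1 | x3) & ~(x1 & x3) & x1) | ~x5) & ~(~((x1 xor x3) & x1) & ~x5)   (expand xor)
= (~((x1 | x3) & ~(x1 & x3) & x1) | ~x5) & ~(~((x1 | x3) & ~(x1 & x3) & x1) & ~x5)   (expand xor)
= (~(x1 | x3) | ~~(x1 & x3) | ~x1 | ~x5) & ~(~((x1 | x3) & ~(x1 & x3) & x1) & ~x5)   (De Morgan)
= ((~x1 & ~x3) | ~~(x1 & x3) | ~x1 | ~x5) & ~(~((x1 | x3) & ~(x1 & x3) & x1) & ~x5)   (De Morgan)
= ((~x1 & ~x3) | (x1 & x3) | ~x1 | ~x5) & ~(~((x1 | x3) & ~(x1 & x3) & x1) & ~x5)   (double negation)
= ((~x1 & ~x3) | (x1 & x3) | ~x1 | ~x5) & (~~((x1 | x3) & ~(x1 & x3) & x1) | ~~x5)   (De Morgan)
= ((~x1 & ~x3) | (x1 & x3) | ~x1 | ~x5) & (((x1 | x3) & ~(x1 & x3) & x1) | ~~x5)   (double negation)
= ((~x1 & ~x3) | (x1 & x3) | ~x1 | ~x5) & (((x1 | x3) & (~x1 | ~x3) & x1) | ~~x5)   (De Morgan)
= ((~x1 & ~x3) | (x1 & x3) | ~x1 | ~x5) & (((x1 | x3) & (~x1 | ~x3) & x1) | x5)   (double negation)
= (~x1 | x1 | ~x1 | ~x5) & (~x1 | x3 | ~x1 | ~x5) & (~x3 | x1 | ~x1 | ~x5) & (~x3 | x3 | ~x1 | ~x5) & (x1 | x3 | x5) & (~x1 | ~x3 | x5) & (x1 | x5)   (distribute | over &)
= (~x1 | x3 | ~x5) & (~x1 | ~x3 | x5) & (x1 | x5)   (simplify)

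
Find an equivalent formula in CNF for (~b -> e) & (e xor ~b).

(~b -> e) & (e xor ~b)
⇔ (~~b | e) & (e xor ~b)   [eliminate ->]
⇔ (~~b | e) & (e | ~b) & ~(e & ~b)   [expand xor]
⇔ (b | e) & (e | ~b) & ~(e & ~b)   [double negation]
⇔ (b | e) & (e | ~b) & (~e | ~~b)   [De Morgan]
⇔ (b | e) & (e | ~b) & (~e | b)   [double negation]

(b | e) & (e | ~b) & (~e | b)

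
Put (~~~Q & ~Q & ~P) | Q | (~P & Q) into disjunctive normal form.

(~~~Q & ~Q & ~P) | Q | (~P & Q)
≡ (~Q & ~Q & ~P) | Q | (~P & Q)   (double negation)
≡ (~Q & ~P) | Q   (simplify)

(~Q & ~P) | Q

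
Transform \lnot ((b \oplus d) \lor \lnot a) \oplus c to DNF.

\lnot ((b \oplus d) \lor \lnot a) \oplus c
= (\lnot ((b \oplus d) \lor \lnot a) \land \lnot c) \lor (\lnot \lnot ((b \oplus d) \lor \lnot a) \land c)   [expand \oplus]
= (\lnot ((b \land \lnot d) \lor (\lnot b \land d) \lor \lnot a) \land \lnot c) \lor (\lnot \lnot ((b \oplus d) \lor \lnot a) \land c)   [expand \oplus]
= (\lnot ((b \land \lnot d) \lor (\lnot b \land d) \lor \lnot a) \land \lnot c) \lor (\lnot \lnot ((b \land \lnot d) \lor (\lnot b \land d) \lor \lnot a) \land c)   [expand \oplus]
= (\lnot (b \land \lnot d) \land \lnot (\lnot b \land d) \land \lnot \lnot a \land \lnot c) \lor (\lnot \lnot ((b \land \lnot d) \lor (\lnot b \land d) \lor \lnot a) \land c)   [De Morgan]
= ((\lnot b \lor \lnot \lnot d) \land \lnot (\lnot b \land d) \land \lnot \lnot a \land \lnot c) \lor (\lnot \lnot ((b \land \lnot d) \lor (\lnot b \land d) \lor \lnot a) \land c)   [De Morgan]
= ((\lnot b \lor d) \land \lnot (\lnot b \land d) \land \lnot \lnot a \land \lnot c) \lor (\lnot \lnot ((b \land \lnot d) \lor (\lnot b \land d) \lor \lnot a) \land c)   [double negation]
= ((\lnot b \lor d) \land (\lnot \lnot b \lor \lnot d) \land \lnot \lnot a \land \lnot c) \lor (\lnot \lnot ((b \land \lnot d) \lor (\lnot b \land d) \lor \lnot a) \land c)   [De Morgan]
= ((\lnot b \lor d) \land (b \lor \lnot d) \land \lnot \lnot a \land \lnot c) \lor (\lnot \lnot ((b \land \lnot d) \lor (\lnot b \land d) \lor \lnot a) \land c)   [double negation]
= ((\lnot b \lor d) \land (b \lor \lnot d) \land a \land \lnot c) \lor (\lnot \lnot ((b \land \lnot d) \lor (\lnot b \land d) \lor \lnot a) \land c)   [double negation]
= ((\lnot b \lor d) \land (b \lor \lnot d) \land a \land \lnot c) \lor (((b \land \lnot d) \lor (\lnot b \land d) \lor \lnot a) \land c)   [double negation]
= (\lnot b \land b \land a \land \lnot c) \lor (\lnot b \land \lnot d \land a \land \lnot c) \lor (d \land b \land a \land \lnot c) \lor (d \land \lnot d \land a \land \lnot c) \lor (b \land \lnot d \land c) \lor (\lnot b \land d \land c) \lor (\lnot a \land c)   [distribute \land over \lor]
= (\lnot b \land \lnot d \land a \land \lnot c) \lor (d \land b \land a \land \lnot c) \lor (b \land \lnot d \land c) \lor (\lnot b \land d \land c) \lor (\lnot a \land c)   [simplify]

(\lnot b \land \lnot d \land a \land \lnot c) \lor (d \land b \land a \land \lnot c) \lor (b \land \lnot d \land c) \lor (\lnot b \land d \land c) \lor (\lnot a \land c)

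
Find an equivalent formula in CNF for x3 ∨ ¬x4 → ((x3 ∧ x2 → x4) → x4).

x3 ∨ ¬x4 → ((x3 ∧ x2 → x4) → x4)
⇔ ¬(x3 ∨ ¬x4) ∨ ((x3 ∧ x2 → x4) → x4)   [eliminate →]
⇔ ¬(x3 ∨ ¬x4) ∨ ¬(x3 ∧ x2 → x4) ∨ x4   [eliminate →]
⇔ ¬(x3 ∨ ¬x4) ∨ ¬(¬(x3 ∧ x2) ∨ x4) ∨ x4   [eliminate →]
⇔ ¬x3 ∧ ¬¬x4 ∨ ¬(¬(x3 ∧ x2) ∨ x4) ∨ x4   [De Morgan]
⇔ ¬x3 ∧ x4 ∨ ¬(¬(x3 ∧ x2) ∨ x4) ∨ x4   [double negation]
⇔ ¬x3 ∧ x4 ∨ ¬¬(x3 ∧ x2) ∧ ¬x4 ∨ x4   [De Morgan]
⇔ ¬x3 ∧ x4 ∨ x3 ∧ x2 ∧ ¬x4 ∨ x4   [double negation]
⇔ (¬x3 ∨ x3 ∨ x4) ∧ (¬x3 ∨ x2 ∨ x4) ∧ (¬x3 ∨ ¬x4 ∨ x4) ∧ (x4 ∨ x3 ∨ x4) ∧ (x4 ∨ x2 ∨ x4) ∧ (x4 ∨ ¬x4 ∨ x4)   [distribute ∨ over ∧]
⇔ (x4 ∨ x3) ∧ (x4 ∨ x2)   [simplify]

(x4 ∨ x3) ∧ (x4 ∨ x2)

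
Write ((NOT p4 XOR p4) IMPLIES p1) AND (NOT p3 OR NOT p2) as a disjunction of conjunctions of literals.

(p1 AND NOT p3) OR (p1 AND NOT p2)

((NOT p4 XOR p4) IMPLIES p1) AND (NOT p3 OR NOT p2)
≡ (NOT (NOT p4 XOR p4) OR p1) AND (NOT p3 OR NOT p2)   [eliminate IMPLIES]
≡ (NOT ((NOT p4 AND NOT p4) OR (NOT NOT p4 AND p4)) OR p1) AND (NOT p3 OR NOT p2)   [expand XOR]
≡ ((NOT (NOT p4 AND NOT p4) AND NOT (NOT NOT p4 AND p4)) OR p1) AND (NOT p3 OR NOT p2)   [De Morgan]
≡ (((NOT NOT p4 OR NOT NOT p4) AND NOT (NOT NOT p4 AND p4)) OR p1) AND (NOT p3 OR NOT p2)   [De Morgan]
≡ (((p4 OR NOT NOT p4) AND NOT (NOT NOT p4 AND p4)) OR p1) AND (NOT p3 OR NOT p2)   [double negation]
≡ (((p4 OR p4) AND NOT (NOT NOT p4 AND p4)) OR p1) AND (NOT p3 OR NOT p2)   [double negation]
≡ (((p4 OR p4) AND (NOT NOT NOT p4 OR NOT p4)) OR p1) AND (NOT p3 OR NOT p2)   [De Morgan]
≡ (((p4 OR p4) AND (NOT p4 OR NOT p4)) OR p1) AND (NOT p3 OR NOT p2)   [double negation]
≡ (p4 AND NOT p4 AND NOT p3) OR (p4 AND NOT p4 AND NOT p2) OR (p4 AND NOT p4 AND NOT p3) OR (p4 AND NOT p4 AND NOT p2) OR (p4 AND NOT p4 AND NOT p3) OR (p4 AND NOT p4 AND NOT p2) OR (p4 AND NOT p4 AND NOT p3) OR (p4 AND NOT p4 AND NOT p2) OR (p1 AND NOT p3) OR (p1 AND NOT p2)   [distribute AND over OR]
≡ (p1 AND NOT p3) OR (p1 AND NOT p2)   [simplify]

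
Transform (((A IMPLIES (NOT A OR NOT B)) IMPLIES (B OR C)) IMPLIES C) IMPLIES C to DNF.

(((A IMPLIES (NOT A OR NOT B)) IMPLIES (B OR C)) IMPLIES C) IMPLIES C
≡ NOT (((A IMPLIES (NOT A OR NOT B)) IMPLIES (B OR C)) IMPLIES C) OR C   [eliminate IMPLIES]
≡ NOT (NOT ((A IMPLIES (NOT A OR NOT B)) IMPLIES (B OR C)) OR C) OR C   [eliminate IMPLIES]
≡ NOT (NOT (NOT (A IMPLIES (NOT A OR NOT B)) OR B OR C) OR C) OR C   [eliminate IMPLIES]
≡ NOT (NOT (NOT (NOT A OR NOT A OR NOT B) OR B OR C) OR C) OR C   [eliminate IMPLIES]
≡ (NOT NOT (NOT (NOT A OR NOT A OR NOT B) OR B OR C) AND NOT C) OR C   [De Morgan]
≡ ((NOT (NOT A OR NOT A OR NOT B) OR B OR C) AND NOT C) OR C   [double negation]
≡ (((NOT NOT A AND NOT NOT A AND NOT NOT B) OR B OR C) AND NOT C) OR C   [De Morgan]
≡ (((A AND NOT NOT A AND NOT NOT B) OR B OR C) AND NOT C) OR C   [double negation]
≡ (((A AND A AND NOT NOT B) OR B OR C) AND NOT C) OR C   [double negation]
≡ (((A AND A AND B) OR B OR C) AND NOT C) OR C   [double negation]
≡ (A AND A AND B AND NOT C) OR (B AND NOT C) OR (C AND NOT C) OR C   [distribute AND over OR]
≡ (B AND NOT C) OR C   [simplify]

(B AND NOT C) OR C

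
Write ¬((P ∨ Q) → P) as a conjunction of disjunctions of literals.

¬((P ∨ Q) → P)
= ¬(¬(P ∨ Q) ∨ P)
= ¬¬(P ∨ Q) ∧ ¬P
= (P ∨ Q) ∧ ¬P

(P ∨ Q) ∧ ¬P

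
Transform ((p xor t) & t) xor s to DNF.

(~p & t & ~s) | (t & p & s) | (~t & s)

((p xor t) & t) xor s
= ((p xor t) & t & ~s) | (~((p xor t) & t) & s)   [expand xor]
= (((p & ~t) | (~p & t)) & t & ~s) | (~((p xor t) & t) & s)   [expand xor]
= (((p & ~t) | (~p & t)) & t & ~s) | (~(((p & ~t) | (~p & t)) & t) & s)   [expand xor]
= (((p & ~t) | (~p & t)) & t & ~s) | ((~((p & ~t) | (~p & t)) | ~t) & s)   [De Morgan]
= (((p & ~t) | (~p & t)) & t & ~s) | (((~(p & ~t) & ~(~p & t)) | ~t) & s)   [De Morgan]
= (((p & ~t) | (~p & t)) & t & ~s) | ((((~p | ~~t) & ~(~p & t)) | ~t) & s)   [De Morgan]
= (((p & ~t) | (~p & t)) & t & ~s) | ((((~p | t) & ~(~p & t)) | ~t) & s)   [double negation]
= (((p & ~t) | (~p & t)) & t & ~s) | ((((~p | t) & (~~p | ~t)) | ~t) & s)   [De Morgan]
= (((p & ~t) | (~p & t)) & t & ~s) | ((((~p | t) & (p | ~t)) | ~t) & s)   [double negation]
= (p & ~t & t & ~s) | (~p & t & t & ~s) | (~p & p & s) | (~p & ~t & s) | (t & p & s) | (t & ~t & s) | (~t & s)   [distribute & over |]
= (~p & t & ~s) | (t & p & s) | (~t & s)   [simplify]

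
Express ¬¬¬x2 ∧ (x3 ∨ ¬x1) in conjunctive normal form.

¬¬¬x2 ∧ (x3 ∨ ¬x1)
⇔ ¬x2 ∧ (x3 ∨ ¬x1)   [double negation]

¬x2 ∧ (x3 ∨ ¬x1)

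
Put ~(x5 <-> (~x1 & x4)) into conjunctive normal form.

~(x5 <-> (~x1 & x4))
⇔ ~((x5 -> (~x1 & x4)) & ((~x1 & x4) -> x5))   — eliminate <->
⇔ ~((~x5 | (~x1 & x4)) & ((~x1 & x4) -> x5))   — eliminate ->
⇔ ~((~x5 | (~x1 & x4)) & (~(~x1 & x4) | x5))   — eliminate ->
⇔ ~(~x5 | (~x1 & x4)) | ~(~(~x1 & x4) | x5)   — De Morgan
⇔ (~~x5 & ~(~x1 & x4)) | ~(~(~x1 & x4) | x5)   — De Morgan
⇔ (x5 & ~(~x1 & x4)) | ~(~(~x1 & x4) | x5)   — double negation
⇔ (x5 & (~~x1 | ~x4)) | ~(~(~x1 & x4) | x5)   — De Morgan
⇔ (x5 & (x1 | ~x4)) | ~(~(~x1 & x4) | x5)   — double negation
⇔ (x5 & (x1 | ~x4)) | (~~(~x1 & x4) & ~x5)   — De Morgan
⇔ (x5 & (x1 | ~x4)) | (~x1 & x4 & ~x5)   — double negation
⇔ (x5 | ~x1) & (x5 | x4) & (x5 | ~x5) & (x1 | ~x4 | ~x1) & (x1 | ~x4 | x4) & (x1 | ~x4 | ~x5)   — distribute | over &
⇔ (x5 | ~x1) & (x5 | x4) & (x1 | ~x4 | ~x5)   — simplify

(x5 | ~x1) & (x5 | x4) & (x1 | ~x4 | ~x5)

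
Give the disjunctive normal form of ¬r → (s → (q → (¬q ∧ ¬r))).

r ∨ ¬s ∨ ¬q

¬r → (s → (q → (¬q ∧ ¬r)))
⇔ ¬¬r ∨ (s → (q → (¬q ∧ ¬r)))   [eliminate →]
⇔ ¬¬r ∨ ¬s ∨ (q → (¬q ∧ ¬r))   [eliminate →]
⇔ ¬¬r ∨ ¬s ∨ ¬q ∨ (¬q ∧ ¬r)   [eliminate →]
⇔ r ∨ ¬s ∨ ¬q ∨ (¬q ∧ ¬r)   [double negation]
⇔ r ∨ ¬s ∨ ¬q   [simplify]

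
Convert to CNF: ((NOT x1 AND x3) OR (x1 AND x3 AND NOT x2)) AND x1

((NOT x1 AND x3) OR (x1 AND x3 AND NOT x2)) AND x1
≡ (NOT x1 OR x1) AND (NOT x1 OR x3) AND (NOT x1 OR NOT x2) AND (x3 OR x1) AND (x3 OR x3) AND (x3 OR NOT x2) AND x1   [distribute OR over AND]
≡ (NOT x1 OR NOT x2) AND x3 AND x1   [simplify]

(NOT x1 OR NOT x2) AND x3 AND x1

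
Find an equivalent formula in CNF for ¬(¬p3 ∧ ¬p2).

¬(¬p3 ∧ ¬p2)
≡ ¬¬p3 ∨ ¬¬p2   — De Morgan
≡ p3 ∨ ¬¬p2   — double negation
≡ p3 ∨ p2   — double negation

p3 ∨ p2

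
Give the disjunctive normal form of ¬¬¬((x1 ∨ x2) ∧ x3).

¬¬¬((x1 ∨ x2) ∧ x3)
= ¬((x1 ∨ x2) ∧ x3)   — double negation
= ¬(x1 ∨ x2) ∨ ¬x3   — De Morgan
= (¬x1 ∧ ¬x2) ∨ ¬x3   — De Morgan

(¬x1 ∧ ¬x2) ∨ ¬x3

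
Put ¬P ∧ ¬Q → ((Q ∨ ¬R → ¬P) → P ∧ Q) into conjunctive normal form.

P ∨ Q

¬P ∧ ¬Q → ((Q ∨ ¬R → ¬P) → P ∧ Q)
⇔ ¬(¬P ∧ ¬Q) ∨ ((Q ∨ ¬R → ¬P) → P ∧ Q)   — eliminate →
⇔ ¬(¬P ∧ ¬Q) ∨ ¬(Q ∨ ¬R → ¬P) ∨ P ∧ Q   — eliminate →
⇔ ¬(¬P ∧ ¬Q) ∨ ¬(¬(Q ∨ ¬R) ∨ ¬P) ∨ P ∧ Q   — eliminate →
⇔ ¬¬P ∨ ¬¬Q ∨ ¬(¬(Q ∨ ¬R) ∨ ¬P) ∨ P ∧ Q   — De Morgan
⇔ P ∨ ¬¬Q ∨ ¬(¬(Q ∨ ¬R) ∨ ¬P) ∨ P ∧ Q   — double negation
⇔ P ∨ Q ∨ ¬(¬(Q ∨ ¬R) ∨ ¬P) ∨ P ∧ Q   — double negation
⇔ P ∨ Q ∨ ¬¬(Q ∨ ¬R) ∧ ¬¬P ∨ P ∧ Q   — De Morgan
⇔ P ∨ Q ∨ (Q ∨ ¬R) ∧ ¬¬P ∨ P ∧ Q   — double negation
⇔ P ∨ Q ∨ (Q ∨ ¬R) ∧ P ∨ P ∧ Q   — double negation
⇔ (P ∨ Q ∨ Q ∨ ¬R ∨ P) ∧ (P ∨ Q ∨ Q ∨ ¬R ∨ Q) ∧ (P ∨ Q ∨ P ∨ P) ∧ (P ∨ Q ∨ P ∨ Q)   — distribute ∨ over ∧
⇔ P ∨ Q   — simplify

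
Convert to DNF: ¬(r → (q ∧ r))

r ∧ ¬q

¬(r → (q ∧ r))
≡ ¬(¬r ∨ (q ∧ r))   [eliminate →]
≡ ¬¬r ∧ ¬(q ∧ r)   [De Morgan]
≡ r ∧ ¬(q ∧ r)   [double negation]
≡ r ∧ (¬q ∨ ¬r)   [De Morgan]
≡ (r ∧ ¬q) ∨ (r ∧ ¬r)   [distribute ∧ over ∨]
≡ r ∧ ¬q   [simplify]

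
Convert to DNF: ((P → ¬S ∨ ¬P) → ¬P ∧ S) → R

¬S ∨ R

((P → ¬S ∨ ¬P) → ¬P ∧ S) → R
≡ ¬((P → ¬S ∨ ¬P) → ¬P ∧ S) ∨ R
≡ ¬(¬(P → ¬S ∨ ¬P) ∨ ¬P ∧ S) ∨ R
≡ ¬(¬(¬P ∨ ¬S ∨ ¬P) ∨ ¬P ∧ S) ∨ R
≡ ¬¬(¬P ∨ ¬S ∨ ¬P) ∧ ¬(¬P ∧ S) ∨ R
≡ (¬P ∨ ¬S ∨ ¬P) ∧ ¬(¬P ∧ S) ∨ R
≡ (¬P ∨ ¬S ∨ ¬P) ∧ (¬¬P ∨ ¬S) ∨ R
≡ (¬P ∨ ¬S ∨ ¬P) ∧ (P ∨ ¬S) ∨ R
≡ ¬P ∧ P ∨ ¬P ∧ ¬S ∨ ¬S ∧ P ∨ ¬S ∧ ¬S ∨ ¬P ∧ P ∨ ¬P ∧ ¬S ∨ R
≡ ¬S ∨ R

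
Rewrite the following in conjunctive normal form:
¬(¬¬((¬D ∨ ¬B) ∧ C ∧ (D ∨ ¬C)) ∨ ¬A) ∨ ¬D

(B ∨ ¬C ∨ ¬D) ∧ (A ∨ ¬D)

¬(¬¬((¬D ∨ ¬B) ∧ C ∧ (D ∨ ¬C)) ∨ ¬A) ∨ ¬D
≡ (¬¬¬((¬D ∨ ¬B) ∧ C ∧ (D ∨ ¬C)) ∧ ¬¬A) ∨ ¬D   — De Morgan
≡ (¬((¬D ∨ ¬B) ∧ C ∧ (D ∨ ¬C)) ∧ ¬¬A) ∨ ¬D   — double negation
≡ ((¬(¬D ∨ ¬B) ∨ ¬C ∨ ¬(D ∨ ¬C)) ∧ ¬¬A) ∨ ¬D   — De Morgan
≡ (((¬¬D ∧ ¬¬B) ∨ ¬C ∨ ¬(D ∨ ¬C)) ∧ ¬¬A) ∨ ¬D   — De Morgan
≡ (((D ∧ ¬¬B) ∨ ¬C ∨ ¬(D ∨ ¬C)) ∧ ¬¬A) ∨ ¬D   — double negation
≡ (((D ∧ B) ∨ ¬C ∨ ¬(D ∨ ¬C)) ∧ ¬¬A) ∨ ¬D   — double negation
≡ (((D ∧ B) ∨ ¬C ∨ (¬D ∧ ¬¬C)) ∧ ¬¬A) ∨ ¬D   — De Morgan
≡ (((D ∧ B) ∨ ¬C ∨ (¬D ∧ C)) ∧ ¬¬A) ∨ ¬D   — double negation
≡ (((D ∧ B) ∨ ¬C ∨ (¬D ∧ C)) ∧ A) ∨ ¬D   — double negation
≡ (D ∨ ¬C ∨ ¬D ∨ ¬D) ∧ (D ∨ ¬C ∨ C ∨ ¬D) ∧ (B ∨ ¬C ∨ ¬D ∨ ¬D) ∧ (B ∨ ¬C ∨ C ∨ ¬D) ∧ (A ∨ ¬D)   — distribute ∨ over ∧
≡ (B ∨ ¬C ∨ ¬D) ∧ (A ∨ ¬D)   — simplify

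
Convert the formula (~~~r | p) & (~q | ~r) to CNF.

(~r | p) & (~q | ~r)

(~~~r | p) & (~q | ~r)
≡ (~r | p) & (~q | ~r)   [double negation]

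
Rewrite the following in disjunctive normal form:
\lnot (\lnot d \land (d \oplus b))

\lnot (\lnot d \land (d \oplus b))
⇔ \lnot (\lnot d \land ((d \land \lnot b) \lor (\lnot d \land b)))   — expand \oplus
⇔ \lnot \lnot d \lor \lnot ((d \land \lnot b) \lor (\lnot d \land b))   — De Morgan
⇔ d \lor \lnot ((d \land \lnot b) \lor (\lnot d \land b))   — double negation
⇔ d \lor (\lnot (d \land \lnot b) \land \lnot (\lnot d \land b))   — De Morgan
⇔ d \lor ((\lnot d \lor \lnot \lnot b) \land \lnot (\lnot d \land b))   — De Morgan
⇔ d \lor ((\lnot d \lor b) \land \lnot (\lnot d \land b))   — double negation
⇔ d \lor ((\lnot d \lor b) \land (\lnot \lnot d \lor \lnot b))   — De Morgan
⇔ d \lor ((\lnot d \lor b) \land (d \lor \lnot b))   — double negation
⇔ d \lor (\lnot d \land d) \lor (\lnot d \land \lnot b) \lor (b \land d) \lor (b \land \lnot b)   — distribute \land over \lor
⇔ d \lor (\lnot d \land \lnot b)   — simplify

d \lor (\lnot d \land \lnot b)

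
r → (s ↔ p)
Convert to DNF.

r → (s ↔ p)
= ¬r ∨ (s ↔ p)   [eliminate →]
= ¬r ∨ ((s → p) ∧ (p → s))   [eliminate ↔]
= ¬r ∨ ((¬s ∨ p) ∧ (p → s))   [eliminate →]
= ¬r ∨ ((¬s ∨ p) ∧ (¬p ∨ s))   [eliminate →]
= ¬r ∨ (¬s ∧ ¬p) ∨ (¬s ∧ s) ∨ (p ∧ ¬p) ∨ (p ∧ s)   [distribute ∧ over ∨]
= ¬r ∨ (¬s ∧ ¬p) ∨ (p ∧ s)   [simplify]

¬r ∨ (¬s ∧ ¬p) ∨ (p ∧ s)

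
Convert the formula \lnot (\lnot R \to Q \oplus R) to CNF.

\lnot (\lnot R \to Q \oplus R)
≡ \lnot (\lnot \lnot R \lor (Q \oplus R))
≡ \lnot (\lnot \lnot R \lor (Q \lor R) \land \lnot (Q \land R))
≡ \lnot \lnot \lnot R \land \lnot ((Q \lor R) \land \lnot (Q \land R))
≡ \lnot R \land \lnot ((Q \lor R) \land \lnot (Q \land R))
≡ \lnot R \land (\lnot (Q \lor R) \lor \lnot \lnot (Q \land R))
≡ \lnot R \land (\lnot Q \land \lnot R \lor \lnot \lnot (Q \land R))
≡ \lnot R \land (\lnot Q \land \lnot R \lor Q \land R)
≡ \lnot R \land (\lnot Q \lor Q) \land (\lnot Q \lor R) \land (\lnot R \lor Q) \land (\lnot R \lor R)
≡ \lnot R \land (\lnot Q \lor R)

\lnot R \land (\lnot Q \lor R)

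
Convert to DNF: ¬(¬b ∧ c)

b ∨ ¬c

¬(¬b ∧ c)
⇔ ¬¬b ∨ ¬c   [De Morgan]
⇔ b ∨ ¬c   [double negation]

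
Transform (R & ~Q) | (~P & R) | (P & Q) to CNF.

(R & ~Q) | (~P & R) | (P & Q)
= (R | ~P | P) & (R | ~P | Q) & (R | R | P) & (R | R | Q) & (~Q | ~P | P) & (~Q | ~P | Q) & (~Q | R | P) & (~Q | R | Q)   [distribute | over &]
= (R | P) & (R | Q)   [simplify]

(R | P) & (R | Q)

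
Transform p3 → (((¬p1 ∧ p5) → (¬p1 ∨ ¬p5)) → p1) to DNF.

¬p3 ∨ p1

p3 → (((¬p1 ∧ p5) → (¬p1 ∨ ¬p5)) → p1)
= ¬p3 ∨ (((¬p1 ∧ p5) → (¬p1 ∨ ¬p5)) → p1)
= ¬p3 ∨ ¬((¬p1 ∧ p5) → (¬p1 ∨ ¬p5)) ∨ p1
= ¬p3 ∨ ¬(¬(¬p1 ∧ p5) ∨ ¬p1 ∨ ¬p5) ∨ p1
= ¬p3 ∨ (¬¬(¬p1 ∧ p5) ∧ ¬¬p1 ∧ ¬¬p5) ∨ p1
= ¬p3 ∨ (¬p1 ∧ p5 ∧ ¬¬p1 ∧ ¬¬p5) ∨ p1
= ¬p3 ∨ (¬p1 ∧ p5 ∧ p1 ∧ ¬¬p5) ∨ p1
= ¬p3 ∨ (¬p1 ∧ p5 ∧ p1 ∧ p5) ∨ p1
= ¬p3 ∨ p1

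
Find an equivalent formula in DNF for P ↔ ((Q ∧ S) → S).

(¬Q ∧ P) ∨ (¬S ∧ P) ∨ (S ∧ P)

P ↔ ((Q ∧ S) → S)
⇔ (P → ((Q ∧ S) → S)) ∧ (((Q ∧ S) → S) → P)   [eliminate ↔]
⇔ (¬P ∨ ((Q ∧ S) → S)) ∧ (((Q ∧ S) → S) → P)   [eliminate →]
⇔ (¬P ∨ ¬(Q ∧ S) ∨ S) ∧ (((Q ∧ S) → S) → P)   [eliminate →]
⇔ (¬P ∨ ¬(Q ∧ S) ∨ S) ∧ (¬((Q ∧ S) → S) ∨ P)   [eliminate →]
⇔ (¬P ∨ ¬(Q ∧ S) ∨ S) ∧ (¬(¬(Q ∧ S) ∨ S) ∨ P)   [eliminate →]
⇔ (¬P ∨ ¬Q ∨ ¬S ∨ S) ∧ (¬(¬(Q ∧ S) ∨ S) ∨ P)   [De Morgan]
⇔ (¬P ∨ ¬Q ∨ ¬S ∨ S) ∧ ((¬¬(Q ∧ S) ∧ ¬S) ∨ P)   [De Morgan]
⇔ (¬P ∨ ¬Q ∨ ¬S ∨ S) ∧ ((Q ∧ S ∧ ¬S) ∨ P)   [double negation]
⇔ (¬P ∧ Q ∧ S ∧ ¬S) ∨ (¬P ∧ P) ∨ (¬Q ∧ Q ∧ S ∧ ¬S) ∨ (¬Q ∧ P) ∨ (¬S ∧ Q ∧ S ∧ ¬S) ∨ (¬S ∧ P) ∨ (S ∧ Q ∧ S ∧ ¬S) ∨ (S ∧ P)   [distribute ∧ over ∨]
⇔ (¬Q ∧ P) ∨ (¬S ∧ P) ∨ (S ∧ P)   [simplify]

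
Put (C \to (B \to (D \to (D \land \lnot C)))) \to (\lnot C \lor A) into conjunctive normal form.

(C \to (B \to (D \to (D \land \lnot C)))) \to (\lnot C \lor A)
≡ \lnot (C \to (B \to (D \to (D \land \lnot C)))) \lor \lnot C \lor A   — eliminate \to
≡ \lnot (\lnot C \lor (B \to (D \to (D \land \lnot C)))) \lor \lnot C \lor A   — eliminate \to
≡ \lnot (\lnot C \lor \lnot B \lor (D \to (D \land \lnot C))) \lor \lnot C \lor A   — eliminate \to
≡ \lnot (\lnot C \lor \lnot B \lor \lnot D \lor (D \land \lnot C)) \lor \lnot C \lor A   — eliminate \to
≡ (\lnot \lnot C \land \lnot \lnot B \land \lnot \lnot D \land \lnot (D \land \lnot C)) \lor \lnot C \lor A   — De Morgan
≡ (C \land \lnot \lnot B \land \lnot \lnot D \land \lnot (D \land \lnot C)) \lor \lnot C \lor A   — double negation
≡ (C \land B \land \lnot \lnot D \land \lnot (D \land \lnot C)) \lor \lnot C \lor A   — double negation
≡ (C \land B \land D \land \lnot (D \land \lnot C)) \lor \lnot C \lor A   — double negation
≡ (C \land B \land D \land (\lnot D \lor \lnot \lnot C)) \lor \lnot C \lor A   — De Morgan
≡ (C \land B \land D \land (\lnot D \lor C)) \lor \lnot C \lor A   — double negation
≡ (C \lor \lnot C \lor A) \land (B \lor \lnot C \lor A) \land (D \lor \lnot C \lor A) \land (\lnot D \lor C \lor \lnot C \lor A)   — distribute \lor over \land
≡ (B \lor \lnot C \lor A) \land (D \lor \lnot C \lor A)   — simplify

(B \lor \lnot C \lor A) \land (D \lor \lnot C \lor A)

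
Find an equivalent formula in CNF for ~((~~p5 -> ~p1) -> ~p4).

(~p5 | ~p1) & p4

~((~~p5 -> ~p1) -> ~p4)
≡ ~(~(~~p5 -> ~p1) | ~p4)   [eliminate ->]
≡ ~(~(~~~p5 | ~p1) | ~p4)   [eliminate ->]
≡ ~~(~~~p5 | ~p1) & ~~p4   [De Morgan]
≡ (~~~p5 | ~p1) & ~~p4   [double negation]
≡ (~p5 | ~p1) & ~~p4   [double negation]
≡ (~p5 | ~p1) & p4   [double negation]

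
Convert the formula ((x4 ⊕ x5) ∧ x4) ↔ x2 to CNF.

((x4 ⊕ x5) ∧ x4) ↔ x2
= (((x4 ⊕ x5) ∧ x4) → x2) ∧ (x2 → ((x4 ⊕ x5) ∧ x4))   [eliminate ↔]
= (¬((x4 ⊕ x5) ∧ x4) ∨ x2) ∧ (x2 → ((x4 ⊕ x5) ∧ x4))   [eliminate →]
= (¬((x4 ∨ x5) ∧ ¬(x4 ∧ x5) ∧ x4) ∨ x2) ∧ (x2 → ((x4 ⊕ x5) ∧ x4))   [expand ⊕]
= (¬((x4 ∨ x5) ∧ ¬(x4 ∧ x5) ∧ x4) ∨ x2) ∧ (¬x2 ∨ ((x4 ⊕ x5) ∧ x4))   [eliminate →]
= (¬((x4 ∨ x5) ∧ ¬(x4 ∧ x5) ∧ x4) ∨ x2) ∧ (¬x2 ∨ ((x4 ∨ x5) ∧ ¬(x4 ∧ x5) ∧ x4))   [expand ⊕]
= (¬(x4 ∨ x5) ∨ ¬¬(x4 ∧ x5) ∨ ¬x4 ∨ x2) ∧ (¬x2 ∨ ((x4 ∨ x5) ∧ ¬(x4 ∧ x5) ∧ x4))   [De Morgan]
= ((¬x4 ∧ ¬x5) ∨ ¬¬(x4 ∧ x5) ∨ ¬x4 ∨ x2) ∧ (¬x2 ∨ ((x4 ∨ x5) ∧ ¬(x4 ∧ x5) ∧ x4))   [De Morgan]
= ((¬x4 ∧ ¬x5) ∨ (x4 ∧ x5) ∨ ¬x4 ∨ x2) ∧ (¬x2 ∨ ((x4 ∨ x5) ∧ ¬(x4 ∧ x5) ∧ x4))   [double negation]
= ((¬x4 ∧ ¬x5) ∨ (x4 ∧ x5) ∨ ¬x4 ∨ x2) ∧ (¬x2 ∨ ((x4 ∨ x5) ∧ (¬x4 ∨ ¬x5) ∧ x4))   [De Morgan]
= (¬x4 ∨ x4 ∨ ¬x4 ∨ x2) ∧ (¬x4 ∨ x5 ∨ ¬x4 ∨ x2) ∧ (¬x5 ∨ x4 ∨ ¬x4 ∨ x2) ∧ (¬x5 ∨ x5 ∨ ¬x4 ∨ x2) ∧ (¬x2 ∨ x4 ∨ x5) ∧ (¬x2 ∨ ¬x4 ∨ ¬x5) ∧ (¬x2 ∨ x4)   [distribute ∨ over ∧]
= (¬x4 ∨ x5 ∨ x2) ∧ (¬x2 ∨ ¬x4 ∨ ¬x5) ∧ (¬x2 ∨ x4)   [simplify]

(¬x4 ∨ x5 ∨ x2) ∧ (¬x2 ∨ ¬x4 ∨ ¬x5) ∧ (¬x2 ∨ x4)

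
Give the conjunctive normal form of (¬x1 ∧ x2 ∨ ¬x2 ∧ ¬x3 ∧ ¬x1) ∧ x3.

(¬x1 ∧ x2 ∨ ¬x2 ∧ ¬x3 ∧ ¬x1) ∧ x3
= (¬x1 ∨ ¬x2) ∧ (¬x1 ∨ ¬x3) ∧ (¬x1 ∨ ¬x1) ∧ (x2 ∨ ¬x2) ∧ (x2 ∨ ¬x3) ∧ (x2 ∨ ¬x1) ∧ x3   (distribute ∨ over ∧)
= ¬x1 ∧ (x2 ∨ ¬x3) ∧ x3   (simplify)

¬x1 ∧ (x2 ∨ ¬x3) ∧ x3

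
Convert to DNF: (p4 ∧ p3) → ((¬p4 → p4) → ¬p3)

(p4 ∧ p3) → ((¬p4 → p4) → ¬p3)
≡ ¬(p4 ∧ p3) ∨ ((¬p4 → p4) → ¬p3)
≡ ¬(p4 ∧ p3) ∨ ¬(¬p4 → p4) ∨ ¬p3
≡ ¬(p4 ∧ p3) ∨ ¬(¬¬p4 ∨ p4) ∨ ¬p3
≡ ¬p4 ∨ ¬p3 ∨ ¬(¬¬p4 ∨ p4) ∨ ¬p3
≡ ¬p4 ∨ ¬p3 ∨ (¬¬¬p4 ∧ ¬p4) ∨ ¬p3
≡ ¬p4 ∨ ¬p3 ∨ (¬p4 ∧ ¬p4) ∨ ¬p3
≡ ¬p4 ∨ ¬p3

¬p4 ∨ ¬p3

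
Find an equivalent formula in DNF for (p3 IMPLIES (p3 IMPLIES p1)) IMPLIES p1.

(p3 AND NOT p1) OR p1

(p3 IMPLIES (p3 IMPLIES p1)) IMPLIES p1
⇔ NOT (p3 IMPLIES (p3 IMPLIES p1)) OR p1   — eliminate IMPLIES
⇔ NOT (NOT p3 OR (p3 IMPLIES p1)) OR p1   — eliminate IMPLIES
⇔ NOT (NOT p3 OR NOT p3 OR p1) OR p1   — eliminate IMPLIES
⇔ (NOT NOT p3 AND NOT NOT p3 AND NOT p1) OR p1   — De Morgan
⇔ (p3 AND NOT NOT p3 AND NOT p1) OR p1   — double negation
⇔ (p3 AND p3 AND NOT p1) OR p1   — double negation
⇔ (p3 AND NOT p1) OR p1   — simplify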